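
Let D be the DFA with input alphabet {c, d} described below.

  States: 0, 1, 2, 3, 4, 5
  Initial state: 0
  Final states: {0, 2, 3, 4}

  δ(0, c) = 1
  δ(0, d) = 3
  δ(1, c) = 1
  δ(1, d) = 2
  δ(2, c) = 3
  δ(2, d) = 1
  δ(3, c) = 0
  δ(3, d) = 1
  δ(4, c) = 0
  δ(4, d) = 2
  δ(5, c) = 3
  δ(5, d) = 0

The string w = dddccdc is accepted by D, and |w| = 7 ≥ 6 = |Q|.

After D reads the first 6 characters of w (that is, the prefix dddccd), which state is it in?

3

State sequence: 0 -d-> 3 -d-> 1 -d-> 2 -c-> 3 -c-> 0 -d-> 3

After reading 6 characters, D is in state 3.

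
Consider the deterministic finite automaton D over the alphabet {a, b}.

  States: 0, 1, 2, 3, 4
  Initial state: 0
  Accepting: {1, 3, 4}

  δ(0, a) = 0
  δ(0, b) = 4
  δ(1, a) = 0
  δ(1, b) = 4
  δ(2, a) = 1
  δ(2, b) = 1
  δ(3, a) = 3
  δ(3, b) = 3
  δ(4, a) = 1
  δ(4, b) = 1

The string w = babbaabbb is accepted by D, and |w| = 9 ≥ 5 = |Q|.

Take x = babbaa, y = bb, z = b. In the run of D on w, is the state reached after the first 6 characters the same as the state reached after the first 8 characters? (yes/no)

no

State sequence: 0 -b-> 4 -a-> 1 -b-> 4 -b-> 1 -a-> 0 -a-> 0 -b-> 4 -b-> 1

After x (step 6): 0. After xy (step 8): 1.
They differ (0 ≠ 1), so y is not a cycle from the state after x; this split is not the one the pumping-lemma construction produces, and pumping y need not keep the string in L(D).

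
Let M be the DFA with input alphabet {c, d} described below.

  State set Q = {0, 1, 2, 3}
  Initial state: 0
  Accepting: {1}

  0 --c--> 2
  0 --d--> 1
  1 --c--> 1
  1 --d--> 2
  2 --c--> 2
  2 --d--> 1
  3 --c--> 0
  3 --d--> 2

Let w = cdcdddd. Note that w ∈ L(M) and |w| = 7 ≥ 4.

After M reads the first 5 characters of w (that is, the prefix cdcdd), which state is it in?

1

State sequence: 0 -c-> 2 -d-> 1 -c-> 1 -d-> 2 -d-> 1

After reading 5 characters, M is in state 1.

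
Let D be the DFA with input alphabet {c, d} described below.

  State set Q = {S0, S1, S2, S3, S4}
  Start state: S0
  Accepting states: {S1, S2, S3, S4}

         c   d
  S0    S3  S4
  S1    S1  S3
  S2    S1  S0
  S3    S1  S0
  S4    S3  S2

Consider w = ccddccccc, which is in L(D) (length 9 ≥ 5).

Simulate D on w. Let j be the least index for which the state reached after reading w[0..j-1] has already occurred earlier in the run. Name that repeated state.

S3

State sequence: S0 -c-> S3 -c-> S1 -d-> S3 -d-> S0 -c-> S3 -c-> S1 -c-> S1 -c-> S1 -c-> S1
First repeat at step 3: S3 was already visited.

The earliest repeat is at step j = 3: D is in S3, which it already visited at step i = 1.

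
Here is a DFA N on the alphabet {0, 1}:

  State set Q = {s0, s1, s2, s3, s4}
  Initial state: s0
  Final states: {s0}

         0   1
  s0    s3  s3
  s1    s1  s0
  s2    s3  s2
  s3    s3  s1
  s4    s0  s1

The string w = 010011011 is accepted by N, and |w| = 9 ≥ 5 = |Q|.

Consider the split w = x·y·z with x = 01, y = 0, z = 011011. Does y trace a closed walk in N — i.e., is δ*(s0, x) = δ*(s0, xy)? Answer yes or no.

Run of N on the first 3 characters of w = 0 1 0:
  step 0: s0  (start)
  step 1: s3  (read 0: s0→s3)
  step 2: s1  (read 1: s3→s1)
  step 3: s1  (read 0: s1→s1)

After x (step 2): s1. After xy (step 3): s1.
They match, so y = 0 drives N around a cycle from s1 back to itself; pumping y any number of times keeps N in s1 before reading z, and xyⁱz ∈ L(N) for every i ≥ 0.

yes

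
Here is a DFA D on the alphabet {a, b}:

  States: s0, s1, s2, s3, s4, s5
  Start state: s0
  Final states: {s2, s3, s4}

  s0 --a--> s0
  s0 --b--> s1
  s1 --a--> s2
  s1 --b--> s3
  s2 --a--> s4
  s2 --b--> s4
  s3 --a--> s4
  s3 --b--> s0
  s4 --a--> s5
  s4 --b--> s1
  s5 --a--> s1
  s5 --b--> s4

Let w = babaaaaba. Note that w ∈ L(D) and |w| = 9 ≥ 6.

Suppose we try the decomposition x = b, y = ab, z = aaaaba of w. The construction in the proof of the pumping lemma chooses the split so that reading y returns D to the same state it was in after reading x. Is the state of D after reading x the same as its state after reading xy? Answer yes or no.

no

State sequence: s0 -b-> s1 -a-> s2 -b-> s4

After x (step 1): s1. After xy (step 3): s4.
They differ (s1 ≠ s4), so y is not a cycle from the state after x; this split is not the one the pumping-lemma construction produces, and pumping y need not keep the string in L(D).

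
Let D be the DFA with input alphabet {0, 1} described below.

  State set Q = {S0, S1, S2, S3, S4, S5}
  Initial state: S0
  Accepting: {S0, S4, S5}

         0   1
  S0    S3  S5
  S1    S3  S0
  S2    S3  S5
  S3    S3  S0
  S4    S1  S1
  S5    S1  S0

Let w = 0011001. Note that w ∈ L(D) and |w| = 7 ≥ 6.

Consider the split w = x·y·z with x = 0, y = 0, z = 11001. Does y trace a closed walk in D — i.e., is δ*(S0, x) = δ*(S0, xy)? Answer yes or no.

yes

State sequence: S0 -0-> S3 -0-> S3

After x (step 1): S3. After xy (step 2): S3.
They match, so y = 0 drives D around a cycle from S3 back to itself; pumping y any number of times keeps D in S3 before reading z, and xyⁱz ∈ L(D) for every i ≥ 0.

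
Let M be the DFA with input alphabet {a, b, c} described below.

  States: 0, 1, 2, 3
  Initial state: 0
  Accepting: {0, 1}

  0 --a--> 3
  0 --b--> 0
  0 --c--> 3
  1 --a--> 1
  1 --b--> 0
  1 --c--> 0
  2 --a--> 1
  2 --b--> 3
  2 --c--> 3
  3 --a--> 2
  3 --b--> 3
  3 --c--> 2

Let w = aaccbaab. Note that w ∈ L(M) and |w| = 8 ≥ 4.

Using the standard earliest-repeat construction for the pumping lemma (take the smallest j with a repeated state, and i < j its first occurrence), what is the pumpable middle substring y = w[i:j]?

ac

Run of M on w = a a c c b a a b:
  step 0: 0  (start)
  step 1: 3  (read a: 0→3)
  step 2: 2  (read a: 3→2)
  step 3: 3  (read c: 2→3)   ← first repeat (3 seen earlier)
  step 4: 2  (read c: 3→2)
  step 5: 3  (read b: 2→3)
  step 6: 2  (read a: 3→2)
  step 7: 1  (read a: 2→1)
  step 8: 0  (read b: 1→0)

So i = 1, j = 3, giving x = w[0:1] = a, y = w[1:3] = ac, z = w[3:8] = cbaab.
Check: |xy| = 3 ≤ 4 and |y| = 2 ≥ 1. Reading y takes M from 3 back to 3, so every xyⁱz is accepted.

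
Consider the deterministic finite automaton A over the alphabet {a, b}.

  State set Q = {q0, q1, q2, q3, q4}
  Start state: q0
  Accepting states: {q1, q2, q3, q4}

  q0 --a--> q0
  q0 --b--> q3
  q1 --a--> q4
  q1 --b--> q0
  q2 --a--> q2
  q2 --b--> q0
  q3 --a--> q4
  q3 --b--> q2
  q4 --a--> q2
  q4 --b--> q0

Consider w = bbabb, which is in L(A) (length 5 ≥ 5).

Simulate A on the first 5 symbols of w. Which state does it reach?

State sequence: q0 -b-> q3 -b-> q2 -a-> q2 -b-> q0 -b-> q3

After reading 5 characters, A is in state q3.

q3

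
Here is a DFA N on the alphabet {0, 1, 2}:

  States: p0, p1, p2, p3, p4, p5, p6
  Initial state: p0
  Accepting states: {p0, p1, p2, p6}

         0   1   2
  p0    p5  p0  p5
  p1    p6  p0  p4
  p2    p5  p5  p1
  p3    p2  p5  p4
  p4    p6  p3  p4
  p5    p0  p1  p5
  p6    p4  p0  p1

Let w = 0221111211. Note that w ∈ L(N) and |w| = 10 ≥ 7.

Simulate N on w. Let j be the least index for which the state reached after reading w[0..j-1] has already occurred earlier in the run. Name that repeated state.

Run of N on w = 0 2 2 1 1 1 1 2 1 1:
  step 0: p0  (start)
  step 1: p5  (read 0: p0→p5)
  step 2: p5  (read 2: p5→p5)   ← first repeat (p5 seen earlier)
  step 3: p5  (read 2: p5→p5)
  step 4: p1  (read 1: p5→p1)
  step 5: p0  (read 1: p1→p0)
  step 6: p0  (read 1: p0→p0)
  step 7: p0  (read 1: p0→p0)
  step 8: p5  (read 2: p0→p5)
  step 9: p1  (read 1: p5→p1)
  step 10: p0  (read 1: p1→p0)

The earliest repeat is at step j = 2: N is in p5, which it already visited at step i = 1.
Pumping length from the standard proof: p = 7 (the number of states). The repeated state found above gives |xy| = j ≤ 7 and |y| = j − i ≥ 1.

p5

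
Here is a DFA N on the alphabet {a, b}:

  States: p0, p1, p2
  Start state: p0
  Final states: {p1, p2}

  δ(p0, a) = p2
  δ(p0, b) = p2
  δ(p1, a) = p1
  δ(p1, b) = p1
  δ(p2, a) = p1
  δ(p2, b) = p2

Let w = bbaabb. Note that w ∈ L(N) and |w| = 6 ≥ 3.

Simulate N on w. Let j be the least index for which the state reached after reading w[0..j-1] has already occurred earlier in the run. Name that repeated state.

p2

State sequence: p0 -b-> p2 -b-> p2 -a-> p1 -a-> p1 -b-> p1 -b-> p1
First repeat at step 2: p2 was already visited.

The earliest repeat is at step j = 2: N is in p2, which it already visited at step i = 1.
With |Q| = 3, pigeonhole forces a state repeat no later than step 3; the substring read between the first and second visits to that state can be pumped.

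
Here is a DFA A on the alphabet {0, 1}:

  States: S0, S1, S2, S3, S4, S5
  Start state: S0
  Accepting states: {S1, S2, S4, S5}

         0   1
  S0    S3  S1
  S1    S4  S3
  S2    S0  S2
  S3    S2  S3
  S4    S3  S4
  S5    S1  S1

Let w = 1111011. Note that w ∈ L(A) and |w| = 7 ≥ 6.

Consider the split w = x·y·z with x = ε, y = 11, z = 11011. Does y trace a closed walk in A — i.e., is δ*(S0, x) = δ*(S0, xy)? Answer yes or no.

no

State sequence: S0 -1-> S1 -1-> S3

After x (step 0): S0. After xy (step 2): S3.
They differ (S0 ≠ S3), so y is not a cycle from the state after x; this split is not the one the pumping-lemma construction produces, and pumping y need not keep the string in L(A).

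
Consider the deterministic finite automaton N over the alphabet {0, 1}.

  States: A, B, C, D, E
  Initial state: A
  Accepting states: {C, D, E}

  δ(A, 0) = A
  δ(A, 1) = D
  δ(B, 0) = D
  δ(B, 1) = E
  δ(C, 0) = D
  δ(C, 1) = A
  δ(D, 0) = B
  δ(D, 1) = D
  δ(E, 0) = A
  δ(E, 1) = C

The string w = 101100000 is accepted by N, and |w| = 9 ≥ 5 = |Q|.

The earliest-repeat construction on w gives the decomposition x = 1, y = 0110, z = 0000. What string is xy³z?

10110011001100000

xy^3z = 1·0110·0110·0110·0000 = 10110011001100000.
Reading y = 0110 takes N from D back to D, so after x·y·y·y the machine is still in D, and z then leads to the accepting state D. Hence 10110011001100000 ∈ L(N).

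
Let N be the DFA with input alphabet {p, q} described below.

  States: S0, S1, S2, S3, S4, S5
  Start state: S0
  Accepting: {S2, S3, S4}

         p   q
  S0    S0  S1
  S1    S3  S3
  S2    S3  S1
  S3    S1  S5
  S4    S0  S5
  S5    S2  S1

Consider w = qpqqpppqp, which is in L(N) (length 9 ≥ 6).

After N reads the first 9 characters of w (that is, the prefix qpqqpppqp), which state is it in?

S2

Run of N on the first 9 characters of w = q p q q p p p q p:
  step 0: S0  (start)
  step 1: S1  (read q: S0→S1)
  step 2: S3  (read p: S1→S3)
  step 3: S5  (read q: S3→S5)
  step 4: S1  (read q: S5→S1)
  step 5: S3  (read p: S1→S3)
  step 6: S1  (read p: S3→S1)
  step 7: S3  (read p: S1→S3)
  step 8: S5  (read q: S3→S5)
  step 9: S2  (read p: S5→S2)

After reading 9 characters, N is in state S2.
(This kind of state-tracing is the core of the pumping-lemma construction: with 6 states, pigeonhole forces a repeat within the first 6 steps.)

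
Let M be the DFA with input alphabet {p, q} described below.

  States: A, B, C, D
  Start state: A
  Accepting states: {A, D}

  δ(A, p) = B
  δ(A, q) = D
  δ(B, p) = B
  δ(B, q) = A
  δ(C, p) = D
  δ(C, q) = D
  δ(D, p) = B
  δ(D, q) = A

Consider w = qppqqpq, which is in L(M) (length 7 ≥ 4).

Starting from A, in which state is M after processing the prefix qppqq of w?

Run of M on the first 5 characters of w = q p p q q:
  step 0: A  (start)
  step 1: D  (read q: A→D)
  step 2: B  (read p: D→B)
  step 3: B  (read p: B→B)
  step 4: A  (read q: B→A)
  step 5: D  (read q: A→D)

After reading 5 characters, M is in state D.

D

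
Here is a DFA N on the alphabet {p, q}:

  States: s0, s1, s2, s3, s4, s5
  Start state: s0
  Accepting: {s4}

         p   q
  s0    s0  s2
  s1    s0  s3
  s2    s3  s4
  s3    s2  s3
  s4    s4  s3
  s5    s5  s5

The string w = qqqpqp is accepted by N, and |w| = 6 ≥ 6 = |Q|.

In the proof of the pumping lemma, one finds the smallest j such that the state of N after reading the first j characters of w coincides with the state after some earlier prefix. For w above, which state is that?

s2

Run of N on w = q q q p q p:
  step 0: s0  (start)
  step 1: s2  (read q: s0→s2)
  step 2: s4  (read q: s2→s4)
  step 3: s3  (read q: s4→s3)
  step 4: s2  (read p: s3→s2)   ← first repeat (s2 seen earlier)
  step 5: s4  (read q: s2→s4)
  step 6: s4  (read p: s4→s4)

The earliest repeat is at step j = 4: N is in s2, which it already visited at step i = 1.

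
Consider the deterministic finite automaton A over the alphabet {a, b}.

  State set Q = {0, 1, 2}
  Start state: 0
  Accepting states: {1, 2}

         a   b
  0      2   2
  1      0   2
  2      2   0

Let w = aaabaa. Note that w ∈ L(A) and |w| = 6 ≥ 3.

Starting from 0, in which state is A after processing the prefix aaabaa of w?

State sequence: 0 -a-> 2 -a-> 2 -a-> 2 -b-> 0 -a-> 2 -a-> 2

After reading 6 characters, A is in state 2.

2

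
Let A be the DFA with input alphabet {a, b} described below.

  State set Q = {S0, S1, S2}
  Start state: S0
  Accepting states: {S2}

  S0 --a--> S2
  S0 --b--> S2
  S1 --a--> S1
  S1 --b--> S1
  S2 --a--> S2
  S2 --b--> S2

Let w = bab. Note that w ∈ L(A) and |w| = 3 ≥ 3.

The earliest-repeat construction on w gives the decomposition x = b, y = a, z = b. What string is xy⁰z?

xy⁰z = xz = b·b = bb.
Reading y = a takes A from S2 back to S2, so after x the machine is still in S2, and z then leads to the accepting state S2. Hence bb ∈ L(A).

bb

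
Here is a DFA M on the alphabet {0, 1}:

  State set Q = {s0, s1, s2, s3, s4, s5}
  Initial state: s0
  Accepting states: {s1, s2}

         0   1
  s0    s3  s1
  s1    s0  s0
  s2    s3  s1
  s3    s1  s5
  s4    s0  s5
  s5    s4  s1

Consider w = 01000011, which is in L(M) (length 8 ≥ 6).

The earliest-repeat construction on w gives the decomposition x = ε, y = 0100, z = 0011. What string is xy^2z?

010001000011

xy^2z = ε·0100·0100·0011 = 010001000011.
Reading y = 0100 takes M from s0 back to s0, so after x·y·y the machine is still in s0, and z then leads to the accepting state s1. Hence 010001000011 ∈ L(M).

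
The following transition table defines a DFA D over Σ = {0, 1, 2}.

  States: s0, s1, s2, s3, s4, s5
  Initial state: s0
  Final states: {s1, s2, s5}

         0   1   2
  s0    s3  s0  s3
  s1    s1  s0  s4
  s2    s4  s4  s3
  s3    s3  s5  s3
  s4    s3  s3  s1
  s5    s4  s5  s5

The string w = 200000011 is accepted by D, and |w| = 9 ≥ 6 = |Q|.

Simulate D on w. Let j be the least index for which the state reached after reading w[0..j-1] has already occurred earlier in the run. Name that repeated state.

State sequence: s0 -2-> s3 -0-> s3 -0-> s3 -0-> s3 -0-> s3 -0-> s3 -0-> s3 -1-> s5 -1-> s5
First repeat at step 2: s3 was already visited.

The earliest repeat is at step j = 2: D is in s3, which it already visited at step i = 1.

s3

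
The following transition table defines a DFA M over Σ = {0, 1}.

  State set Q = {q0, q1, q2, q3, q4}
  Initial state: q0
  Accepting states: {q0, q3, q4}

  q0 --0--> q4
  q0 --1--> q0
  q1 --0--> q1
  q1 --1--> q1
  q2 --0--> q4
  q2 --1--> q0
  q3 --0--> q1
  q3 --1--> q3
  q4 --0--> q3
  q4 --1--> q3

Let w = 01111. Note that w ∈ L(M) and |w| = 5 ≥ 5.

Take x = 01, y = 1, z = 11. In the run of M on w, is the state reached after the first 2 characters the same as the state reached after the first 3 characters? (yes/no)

yes

State sequence: q0 -0-> q4 -1-> q3 -1-> q3

After x (step 2): q3. After xy (step 3): q3.
They match, so y = 1 drives M around a cycle from q3 back to itself; pumping y any number of times keeps M in q3 before reading z, and xyⁱz ∈ L(M) for every i ≥ 0.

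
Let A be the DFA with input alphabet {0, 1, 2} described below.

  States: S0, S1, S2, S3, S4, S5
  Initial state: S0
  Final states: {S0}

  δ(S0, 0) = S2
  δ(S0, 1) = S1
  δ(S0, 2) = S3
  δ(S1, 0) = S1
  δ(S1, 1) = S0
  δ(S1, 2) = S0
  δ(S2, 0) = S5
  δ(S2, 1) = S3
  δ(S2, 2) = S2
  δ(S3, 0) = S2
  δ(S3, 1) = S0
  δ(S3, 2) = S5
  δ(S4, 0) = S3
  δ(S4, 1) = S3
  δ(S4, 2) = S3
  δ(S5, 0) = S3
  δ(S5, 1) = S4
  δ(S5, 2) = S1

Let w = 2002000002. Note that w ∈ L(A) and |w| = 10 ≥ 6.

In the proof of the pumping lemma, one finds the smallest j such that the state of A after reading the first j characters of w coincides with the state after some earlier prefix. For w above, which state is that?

S1

Run of A on w = 2 0 0 2 0 0 0 0 0 2:
  step 0: S0  (start)
  step 1: S3  (read 2: S0→S3)
  step 2: S2  (read 0: S3→S2)
  step 3: S5  (read 0: S2→S5)
  step 4: S1  (read 2: S5→S1)
  step 5: S1  (read 0: S1→S1)   ← first repeat (S1 seen earlier)
  step 6: S1  (read 0: S1→S1)
  step 7: S1  (read 0: S1→S1)
  step 8: S1  (read 0: S1→S1)
  step 9: S1  (read 0: S1→S1)
  step 10: S0  (read 2: S1→S0)

The earliest repeat is at step j = 5: A is in S1, which it already visited at step i = 4.
With |Q| = 6, pigeonhole forces a state repeat no later than step 6; the substring read between the first and second visits to that state can be pumped.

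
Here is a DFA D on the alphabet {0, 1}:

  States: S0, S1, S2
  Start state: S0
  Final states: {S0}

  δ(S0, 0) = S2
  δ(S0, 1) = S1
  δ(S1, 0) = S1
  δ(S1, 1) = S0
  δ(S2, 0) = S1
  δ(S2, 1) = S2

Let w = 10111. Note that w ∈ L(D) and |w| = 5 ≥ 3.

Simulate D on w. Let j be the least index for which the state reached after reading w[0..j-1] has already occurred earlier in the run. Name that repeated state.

S1

Run of D on w = 1 0 1 1 1:
  step 0: S0  (start)
  step 1: S1  (read 1: S0→S1)
  step 2: S1  (read 0: S1→S1)   ← first repeat (S1 seen earlier)
  step 3: S0  (read 1: S1→S0)
  step 4: S1  (read 1: S0→S1)
  step 5: S0  (read 1: S1→S0)

The earliest repeat is at step j = 2: D is in S1, which it already visited at step i = 1.
With |Q| = 3, pigeonhole forces a state repeat no later than step 3; the substring read between the first and second visits to that state can be pumped.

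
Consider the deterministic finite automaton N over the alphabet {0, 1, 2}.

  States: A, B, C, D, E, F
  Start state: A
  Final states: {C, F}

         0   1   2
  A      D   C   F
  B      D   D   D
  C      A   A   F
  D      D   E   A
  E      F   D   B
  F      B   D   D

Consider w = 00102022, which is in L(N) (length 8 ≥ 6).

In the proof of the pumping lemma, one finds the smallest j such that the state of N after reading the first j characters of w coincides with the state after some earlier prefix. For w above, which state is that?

D

Run of N on w = 0 0 1 0 2 0 2 2:
  step 0: A  (start)
  step 1: D  (read 0: A→D)
  step 2: D  (read 0: D→D)   ← first repeat (D seen earlier)
  step 3: E  (read 1: D→E)
  step 4: F  (read 0: E→F)
  step 5: D  (read 2: F→D)
  step 6: D  (read 0: D→D)
  step 7: A  (read 2: D→A)
  step 8: F  (read 2: A→F)

The earliest repeat is at step j = 2: N is in D, which it already visited at step i = 1.
The DFA has 6 states, so the proof of the pumping lemma guarantees a repeated state among the first 6+1 visited; the segment between the two visits is the pumpable y.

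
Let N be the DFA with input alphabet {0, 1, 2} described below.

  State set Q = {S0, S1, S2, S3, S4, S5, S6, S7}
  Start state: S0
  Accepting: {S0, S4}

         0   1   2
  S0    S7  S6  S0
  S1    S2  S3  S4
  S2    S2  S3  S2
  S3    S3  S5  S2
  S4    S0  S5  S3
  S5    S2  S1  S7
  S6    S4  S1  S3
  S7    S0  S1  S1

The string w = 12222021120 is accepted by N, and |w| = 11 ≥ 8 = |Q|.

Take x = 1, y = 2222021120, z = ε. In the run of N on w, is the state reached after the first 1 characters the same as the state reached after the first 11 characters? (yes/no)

Run of N on the first 11 characters of w = 1 2 2 2 2 0 2 1 1 2 0:
  step 0: S0  (start)
  step 1: S6  (read 1: S0→S6)
  step 2: S3  (read 2: S6→S3)
  step 3: S2  (read 2: S3→S2)
  step 4: S2  (read 2: S2→S2)
  step 5: S2  (read 2: S2→S2)
  step 6: S2  (read 0: S2→S2)
  step 7: S2  (read 2: S2→S2)
  step 8: S3  (read 1: S2→S3)
  step 9: S5  (read 1: S3→S5)
  step 10: S7  (read 2: S5→S7)
  step 11: S0  (read 0: S7→S0)

After x (step 1): S6. After xy (step 11): S0.
They differ (S6 ≠ S0), so y is not a cycle from the state after x; this split is not the one the pumping-lemma construction produces, and pumping y need not keep the string in L(N).

no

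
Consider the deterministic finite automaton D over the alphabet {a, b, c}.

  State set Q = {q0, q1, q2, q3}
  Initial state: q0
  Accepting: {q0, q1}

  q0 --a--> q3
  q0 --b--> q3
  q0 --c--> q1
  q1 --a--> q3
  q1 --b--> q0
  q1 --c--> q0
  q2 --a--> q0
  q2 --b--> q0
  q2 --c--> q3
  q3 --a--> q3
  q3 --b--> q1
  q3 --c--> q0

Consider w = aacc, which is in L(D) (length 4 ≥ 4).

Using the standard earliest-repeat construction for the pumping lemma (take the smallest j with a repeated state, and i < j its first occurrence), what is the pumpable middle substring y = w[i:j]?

a

Run of D on w = a a c c:
  step 0: q0  (start)
  step 1: q3  (read a: q0→q3)
  step 2: q3  (read a: q3→q3)   ← first repeat (q3 seen earlier)
  step 3: q0  (read c: q3→q0)
  step 4: q1  (read c: q0→q1)

So i = 1, j = 2, giving x = w[0:1] = a, y = w[1:2] = a, z = w[2:4] = cc.
Check: |xy| = 2 ≤ 4 and |y| = 1 ≥ 1. Reading y takes D from q3 back to q3, so every xyⁱz is accepted.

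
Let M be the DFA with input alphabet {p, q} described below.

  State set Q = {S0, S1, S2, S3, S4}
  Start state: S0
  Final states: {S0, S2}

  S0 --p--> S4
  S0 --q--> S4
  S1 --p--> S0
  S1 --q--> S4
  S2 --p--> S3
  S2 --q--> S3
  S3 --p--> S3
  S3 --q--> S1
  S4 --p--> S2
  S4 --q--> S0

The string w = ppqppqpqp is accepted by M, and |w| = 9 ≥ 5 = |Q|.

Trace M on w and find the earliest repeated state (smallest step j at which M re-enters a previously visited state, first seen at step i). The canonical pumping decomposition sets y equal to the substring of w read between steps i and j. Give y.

p

Run of M on w = p p q p p q p q p:
  step 0: S0  (start)
  step 1: S4  (read p: S0→S4)
  step 2: S2  (read p: S4→S2)
  step 3: S3  (read q: S2→S3)
  step 4: S3  (read p: S3→S3)   ← first repeat (S3 seen earlier)
  step 5: S3  (read p: S3→S3)
  step 6: S1  (read q: S3→S1)
  step 7: S0  (read p: S1→S0)
  step 8: S4  (read q: S0→S4)
  step 9: S2  (read p: S4→S2)

So i = 3, j = 4, giving x = w[0:3] = ppq, y = w[3:4] = p, z = w[4:9] = pqpqp.
Check: |xy| = 4 ≤ 5 and |y| = 1 ≥ 1. Reading y takes M from S3 back to S3, so every xyⁱz is accepted.
With |Q| = 5, pigeonhole forces a state repeat no later than step 5; the substring read between the first and second visits to that state can be pumped.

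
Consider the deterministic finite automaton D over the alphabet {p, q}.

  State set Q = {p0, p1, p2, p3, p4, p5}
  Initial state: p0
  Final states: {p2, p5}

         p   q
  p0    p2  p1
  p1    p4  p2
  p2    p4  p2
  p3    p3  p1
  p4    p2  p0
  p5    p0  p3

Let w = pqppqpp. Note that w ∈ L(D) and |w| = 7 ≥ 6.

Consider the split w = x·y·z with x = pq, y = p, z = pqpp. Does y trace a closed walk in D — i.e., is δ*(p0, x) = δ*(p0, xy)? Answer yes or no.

State sequence: p0 -p-> p2 -q-> p2 -p-> p4

After x (step 2): p2. After xy (step 3): p4.
They differ (p2 ≠ p4), so y is not a cycle from the state after x; this split is not the one the pumping-lemma construction produces, and pumping y need not keep the string in L(D).

no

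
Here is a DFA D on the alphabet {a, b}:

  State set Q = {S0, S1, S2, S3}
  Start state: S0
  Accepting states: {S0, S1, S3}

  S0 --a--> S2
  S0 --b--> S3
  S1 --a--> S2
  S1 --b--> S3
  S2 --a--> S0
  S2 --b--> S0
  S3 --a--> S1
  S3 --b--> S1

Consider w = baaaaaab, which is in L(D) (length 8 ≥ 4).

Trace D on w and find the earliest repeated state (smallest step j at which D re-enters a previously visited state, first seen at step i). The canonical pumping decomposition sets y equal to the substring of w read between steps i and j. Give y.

baaa

State sequence: S0 -b-> S3 -a-> S1 -a-> S2 -a-> S0 -a-> S2 -a-> S0 -a-> S2 -b-> S0
First repeat at step 4: S0 was already visited.

So i = 0, j = 4, giving x = w[0:0] = ε, y = w[0:4] = baaa, z = w[4:8] = aaab.
Check: |xy| = 4 ≤ 4 and |y| = 4 ≥ 1. Reading y takes D from S0 back to S0, so every xyⁱz is accepted.
The DFA has 4 states, so the proof of the pumping lemma guarantees a repeated state among the first 4+1 visited; the segment between the two visits is the pumpable y.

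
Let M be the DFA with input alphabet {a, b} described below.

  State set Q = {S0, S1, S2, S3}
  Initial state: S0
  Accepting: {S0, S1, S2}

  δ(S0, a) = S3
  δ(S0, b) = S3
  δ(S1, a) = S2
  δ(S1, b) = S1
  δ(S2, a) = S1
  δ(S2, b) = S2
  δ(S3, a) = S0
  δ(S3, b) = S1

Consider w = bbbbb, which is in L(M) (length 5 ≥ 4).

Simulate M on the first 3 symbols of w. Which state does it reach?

S1

Run of M on the first 3 characters of w = b b b:
  step 0: S0  (start)
  step 1: S3  (read b: S0→S3)
  step 2: S1  (read b: S3→S1)
  step 3: S1  (read b: S1→S1)

After reading 3 characters, M is in state S1.
(This kind of state-tracing is the core of the pumping-lemma construction: with 4 states, pigeonhole forces a repeat within the first 4 steps.)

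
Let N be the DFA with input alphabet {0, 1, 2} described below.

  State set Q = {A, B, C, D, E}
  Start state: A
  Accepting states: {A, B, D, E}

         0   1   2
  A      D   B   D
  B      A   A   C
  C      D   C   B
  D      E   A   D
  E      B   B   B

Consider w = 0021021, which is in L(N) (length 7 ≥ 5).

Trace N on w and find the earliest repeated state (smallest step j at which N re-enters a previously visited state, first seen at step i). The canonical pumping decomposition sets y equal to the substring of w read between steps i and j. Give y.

0021

Run of N on w = 0 0 2 1 0 2 1:
  step 0: A  (start)
  step 1: D  (read 0: A→D)
  step 2: E  (read 0: D→E)
  step 3: B  (read 2: E→B)
  step 4: A  (read 1: B→A)   ← first repeat (A seen earlier)
  step 5: D  (read 0: A→D)
  step 6: D  (read 2: D→D)
  step 7: A  (read 1: D→A)

So i = 0, j = 4, giving x = w[0:0] = ε, y = w[0:4] = 0021, z = w[4:7] = 021.
Check: |xy| = 4 ≤ 5 and |y| = 4 ≥ 1. Reading y takes N from A back to A, so every xyⁱz is accepted.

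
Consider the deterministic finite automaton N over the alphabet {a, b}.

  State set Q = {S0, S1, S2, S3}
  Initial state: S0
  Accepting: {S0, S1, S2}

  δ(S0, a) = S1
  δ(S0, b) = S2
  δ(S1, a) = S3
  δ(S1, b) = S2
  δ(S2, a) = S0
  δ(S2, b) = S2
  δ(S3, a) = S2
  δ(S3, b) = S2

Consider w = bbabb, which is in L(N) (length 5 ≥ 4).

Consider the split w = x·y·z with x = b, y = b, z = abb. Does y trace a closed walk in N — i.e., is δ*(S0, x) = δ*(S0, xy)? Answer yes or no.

yes

Run of N on the first 2 characters of w = b b:
  step 0: S0  (start)
  step 1: S2  (read b: S0→S2)
  step 2: S2  (read b: S2→S2)

After x (step 1): S2. After xy (step 2): S2.
They match, so y = b drives N around a cycle from S2 back to itself; pumping y any number of times keeps N in S2 before reading z, and xyⁱz ∈ L(N) for every i ≥ 0.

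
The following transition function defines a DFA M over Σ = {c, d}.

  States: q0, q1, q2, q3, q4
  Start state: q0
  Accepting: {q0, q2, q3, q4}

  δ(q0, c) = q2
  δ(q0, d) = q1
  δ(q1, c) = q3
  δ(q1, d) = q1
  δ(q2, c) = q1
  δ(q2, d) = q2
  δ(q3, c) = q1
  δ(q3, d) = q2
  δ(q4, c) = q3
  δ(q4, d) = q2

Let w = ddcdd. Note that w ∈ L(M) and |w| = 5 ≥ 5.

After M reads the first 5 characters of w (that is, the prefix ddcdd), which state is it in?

State sequence: q0 -d-> q1 -d-> q1 -c-> q3 -d-> q2 -d-> q2

After reading 5 characters, M is in state q2.

q2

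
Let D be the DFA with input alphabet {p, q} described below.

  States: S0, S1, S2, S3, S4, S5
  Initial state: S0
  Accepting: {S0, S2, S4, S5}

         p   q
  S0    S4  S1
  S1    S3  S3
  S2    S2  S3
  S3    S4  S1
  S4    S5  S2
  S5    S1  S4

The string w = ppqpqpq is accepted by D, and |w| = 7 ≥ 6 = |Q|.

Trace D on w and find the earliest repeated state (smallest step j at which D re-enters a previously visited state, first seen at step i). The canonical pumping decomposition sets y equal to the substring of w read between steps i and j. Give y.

Run of D on w = p p q p q p q:
  step 0: S0  (start)
  step 1: S4  (read p: S0→S4)
  step 2: S5  (read p: S4→S5)
  step 3: S4  (read q: S5→S4)   ← first repeat (S4 seen earlier)
  step 4: S5  (read p: S4→S5)
  step 5: S4  (read q: S5→S4)
  step 6: S5  (read p: S4→S5)
  step 7: S4  (read q: S5→S4)

So i = 1, j = 3, giving x = w[0:1] = p, y = w[1:3] = pq, z = w[3:7] = pqpq.
Check: |xy| = 3 ≤ 6 and |y| = 2 ≥ 1. Reading y takes D from S4 back to S4, so every xyⁱz is accepted.

pq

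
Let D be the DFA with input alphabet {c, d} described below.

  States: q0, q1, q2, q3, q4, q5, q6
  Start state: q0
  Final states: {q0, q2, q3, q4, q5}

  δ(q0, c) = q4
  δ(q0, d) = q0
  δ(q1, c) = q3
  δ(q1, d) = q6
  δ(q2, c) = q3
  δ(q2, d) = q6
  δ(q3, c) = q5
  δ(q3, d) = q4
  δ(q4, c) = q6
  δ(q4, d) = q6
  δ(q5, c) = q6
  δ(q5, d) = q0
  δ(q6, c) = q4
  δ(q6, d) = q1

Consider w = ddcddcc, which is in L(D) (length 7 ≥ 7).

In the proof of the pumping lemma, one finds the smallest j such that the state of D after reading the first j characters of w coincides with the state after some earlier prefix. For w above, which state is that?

q0

State sequence: q0 -d-> q0 -d-> q0 -c-> q4 -d-> q6 -d-> q1 -c-> q3 -c-> q5
First repeat at step 1: q0 was already visited.

The earliest repeat is at step j = 1: D is in q0, which it already visited at step i = 0.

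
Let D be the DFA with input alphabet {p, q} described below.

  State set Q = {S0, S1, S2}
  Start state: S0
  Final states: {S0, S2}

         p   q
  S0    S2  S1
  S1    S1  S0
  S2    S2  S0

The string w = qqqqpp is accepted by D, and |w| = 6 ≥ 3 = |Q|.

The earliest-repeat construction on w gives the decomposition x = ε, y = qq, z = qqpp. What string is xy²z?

qqqqqqpp

xy^2z = ε·qq·qq·qqpp = qqqqqqpp.
Reading y = qq takes D from S0 back to S0, so after x·y·y the machine is still in S0, and z then leads to the accepting state S2. Hence qqqqqqpp ∈ L(D).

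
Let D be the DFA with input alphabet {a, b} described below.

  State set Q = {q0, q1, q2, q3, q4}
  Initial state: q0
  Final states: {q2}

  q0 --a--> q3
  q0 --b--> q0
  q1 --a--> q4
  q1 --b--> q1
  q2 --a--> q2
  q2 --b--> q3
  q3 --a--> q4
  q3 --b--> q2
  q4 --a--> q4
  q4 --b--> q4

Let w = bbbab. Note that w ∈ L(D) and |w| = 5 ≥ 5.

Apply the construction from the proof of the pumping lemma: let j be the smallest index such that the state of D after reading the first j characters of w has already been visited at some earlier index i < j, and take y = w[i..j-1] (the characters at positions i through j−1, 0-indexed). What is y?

Run of D on w = b b b a b:
  step 0: q0  (start)
  step 1: q0  (read b: q0→q0)   ← first repeat (q0 seen earlier)
  step 2: q0  (read b: q0→q0)
  step 3: q0  (read b: q0→q0)
  step 4: q3  (read a: q0→q3)
  step 5: q2  (read b: q3→q2)

So i = 0, j = 1, giving x = w[0:0] = ε, y = w[0:1] = b, z = w[1:5] = bbab.
Check: |xy| = 1 ≤ 5 and |y| = 1 ≥ 1. Reading y takes D from q0 back to q0, so every xyⁱz is accepted.
Pumping length from the standard proof: p = 5 (the number of states). The repeated state found above gives |xy| = j ≤ 5 and |y| = j − i ≥ 1.

b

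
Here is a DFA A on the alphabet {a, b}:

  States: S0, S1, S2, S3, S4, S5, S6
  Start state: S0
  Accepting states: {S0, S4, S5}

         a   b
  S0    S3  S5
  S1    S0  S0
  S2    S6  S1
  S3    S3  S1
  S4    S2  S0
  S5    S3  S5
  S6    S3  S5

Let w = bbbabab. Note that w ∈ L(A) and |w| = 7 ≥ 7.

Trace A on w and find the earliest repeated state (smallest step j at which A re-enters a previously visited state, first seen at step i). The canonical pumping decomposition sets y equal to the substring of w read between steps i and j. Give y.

Run of A on w = b b b a b a b:
  step 0: S0  (start)
  step 1: S5  (read b: S0→S5)
  step 2: S5  (read b: S5→S5)   ← first repeat (S5 seen earlier)
  step 3: S5  (read b: S5→S5)
  step 4: S3  (read a: S5→S3)
  step 5: S1  (read b: S3→S1)
  step 6: S0  (read a: S1→S0)
  step 7: S5  (read b: S0→S5)

So i = 1, j = 2, giving x = w[0:1] = b, y = w[1:2] = b, z = w[2:7] = babab.
Check: |xy| = 2 ≤ 7 and |y| = 1 ≥ 1. Reading y takes A from S5 back to S5, so every xyⁱz is accepted.

b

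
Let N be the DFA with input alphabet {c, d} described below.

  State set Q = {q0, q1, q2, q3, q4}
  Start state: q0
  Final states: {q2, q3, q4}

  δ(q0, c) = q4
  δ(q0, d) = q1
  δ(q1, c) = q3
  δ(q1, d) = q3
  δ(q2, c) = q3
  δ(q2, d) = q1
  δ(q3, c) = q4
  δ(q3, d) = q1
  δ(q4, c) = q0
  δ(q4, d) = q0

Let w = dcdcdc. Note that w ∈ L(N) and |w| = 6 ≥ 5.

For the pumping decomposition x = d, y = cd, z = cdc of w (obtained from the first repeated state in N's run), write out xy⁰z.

xy⁰z = xz = d·cdc = dcdc.
Reading y = cd takes N from q1 back to q1, so after x the machine is still in q1, and z then leads to the accepting state q3. Hence dcdc ∈ L(N).

dcdc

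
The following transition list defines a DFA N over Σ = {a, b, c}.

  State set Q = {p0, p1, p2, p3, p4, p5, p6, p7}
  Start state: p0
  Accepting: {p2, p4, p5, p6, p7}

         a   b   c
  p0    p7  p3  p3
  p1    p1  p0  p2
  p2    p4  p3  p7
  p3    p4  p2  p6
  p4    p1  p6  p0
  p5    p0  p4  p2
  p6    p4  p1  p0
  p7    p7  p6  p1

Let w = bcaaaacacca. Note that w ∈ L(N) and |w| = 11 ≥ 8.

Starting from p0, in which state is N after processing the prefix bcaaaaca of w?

Run of N on the first 8 characters of w = b c a a a a c a:
  step 0: p0  (start)
  step 1: p3  (read b: p0→p3)
  step 2: p6  (read c: p3→p6)
  step 3: p4  (read a: p6→p4)
  step 4: p1  (read a: p4→p1)
  step 5: p1  (read a: p1→p1)
  step 6: p1  (read a: p1→p1)
  step 7: p2  (read c: p1→p2)
  step 8: p4  (read a: p2→p4)

After reading 8 characters, N is in state p4.

p4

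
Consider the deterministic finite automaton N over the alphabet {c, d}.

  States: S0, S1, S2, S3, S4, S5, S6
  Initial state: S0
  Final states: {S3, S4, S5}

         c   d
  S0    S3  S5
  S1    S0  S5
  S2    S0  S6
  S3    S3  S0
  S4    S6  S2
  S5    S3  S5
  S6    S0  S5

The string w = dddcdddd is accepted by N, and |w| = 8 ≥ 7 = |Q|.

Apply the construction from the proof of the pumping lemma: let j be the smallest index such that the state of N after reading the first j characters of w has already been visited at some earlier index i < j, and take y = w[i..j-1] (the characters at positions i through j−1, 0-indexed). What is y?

d

Run of N on w = d d d c d d d d:
  step 0: S0  (start)
  step 1: S5  (read d: S0→S5)
  step 2: S5  (read d: S5→S5)   ← first repeat (S5 seen earlier)
  step 3: S5  (read d: S5→S5)
  step 4: S3  (read c: S5→S3)
  step 5: S0  (read d: S3→S0)
  step 6: S5  (read d: S0→S5)
  step 7: S5  (read d: S5→S5)
  step 8: S5  (read d: S5→S5)

So i = 1, j = 2, giving x = w[0:1] = d, y = w[1:2] = d, z = w[2:8] = dcdddd.
Check: |xy| = 2 ≤ 7 and |y| = 1 ≥ 1. Reading y takes N from S5 back to S5, so every xyⁱz is accepted.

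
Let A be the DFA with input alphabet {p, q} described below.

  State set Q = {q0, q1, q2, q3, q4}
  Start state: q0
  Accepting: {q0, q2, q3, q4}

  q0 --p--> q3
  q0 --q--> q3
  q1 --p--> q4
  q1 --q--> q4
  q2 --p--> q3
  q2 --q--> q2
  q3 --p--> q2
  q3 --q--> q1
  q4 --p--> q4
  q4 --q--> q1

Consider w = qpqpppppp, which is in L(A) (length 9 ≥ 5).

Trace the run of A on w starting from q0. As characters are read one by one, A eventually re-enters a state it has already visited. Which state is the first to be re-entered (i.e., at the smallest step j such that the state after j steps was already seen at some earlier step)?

q2

State sequence: q0 -q-> q3 -p-> q2 -q-> q2 -p-> q3 -p-> q2 -p-> q3 -p-> q2 -p-> q3 -p-> q2
First repeat at step 3: q2 was already visited.

The earliest repeat is at step j = 3: A is in q2, which it already visited at step i = 2.
Pumping length from the standard proof: p = 5 (the number of states). The repeated state found above gives |xy| = j ≤ 5 and |y| = j − i ≥ 1.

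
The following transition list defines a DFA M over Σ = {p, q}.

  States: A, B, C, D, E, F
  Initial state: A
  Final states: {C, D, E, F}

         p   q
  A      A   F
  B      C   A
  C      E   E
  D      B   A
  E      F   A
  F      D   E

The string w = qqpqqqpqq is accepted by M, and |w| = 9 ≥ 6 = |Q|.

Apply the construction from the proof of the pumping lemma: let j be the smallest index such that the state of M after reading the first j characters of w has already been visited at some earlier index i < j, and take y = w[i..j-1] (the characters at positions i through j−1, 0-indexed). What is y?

State sequence: A -q-> F -q-> E -p-> F -q-> E -q-> A -q-> F -p-> D -q-> A -q-> F
First repeat at step 3: F was already visited.

So i = 1, j = 3, giving x = w[0:1] = q, y = w[1:3] = qp, z = w[3:9] = qqqpqq.
Check: |xy| = 3 ≤ 6 and |y| = 2 ≥ 1. Reading y takes M from F back to F, so every xyⁱz is accepted.
The DFA has 6 states, so the proof of the pumping lemma guarantees a repeated state among the first 6+1 visited; the segment between the two visits is the pumpable y.

qp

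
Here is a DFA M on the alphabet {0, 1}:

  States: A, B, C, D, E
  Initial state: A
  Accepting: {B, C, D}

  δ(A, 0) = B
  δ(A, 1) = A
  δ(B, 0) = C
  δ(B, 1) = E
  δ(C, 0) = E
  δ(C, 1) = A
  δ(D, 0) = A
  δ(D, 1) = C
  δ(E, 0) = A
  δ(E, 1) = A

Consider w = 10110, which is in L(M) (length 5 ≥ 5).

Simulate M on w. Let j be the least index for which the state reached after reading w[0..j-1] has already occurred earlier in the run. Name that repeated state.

A

State sequence: A -1-> A -0-> B -1-> E -1-> A -0-> B
First repeat at step 1: A was already visited.

The earliest repeat is at step j = 1: M is in A, which it already visited at step i = 0.
Pumping length from the standard proof: p = 5 (the number of states). The repeated state found above gives |xy| = j ≤ 5 and |y| = j − i ≥ 1.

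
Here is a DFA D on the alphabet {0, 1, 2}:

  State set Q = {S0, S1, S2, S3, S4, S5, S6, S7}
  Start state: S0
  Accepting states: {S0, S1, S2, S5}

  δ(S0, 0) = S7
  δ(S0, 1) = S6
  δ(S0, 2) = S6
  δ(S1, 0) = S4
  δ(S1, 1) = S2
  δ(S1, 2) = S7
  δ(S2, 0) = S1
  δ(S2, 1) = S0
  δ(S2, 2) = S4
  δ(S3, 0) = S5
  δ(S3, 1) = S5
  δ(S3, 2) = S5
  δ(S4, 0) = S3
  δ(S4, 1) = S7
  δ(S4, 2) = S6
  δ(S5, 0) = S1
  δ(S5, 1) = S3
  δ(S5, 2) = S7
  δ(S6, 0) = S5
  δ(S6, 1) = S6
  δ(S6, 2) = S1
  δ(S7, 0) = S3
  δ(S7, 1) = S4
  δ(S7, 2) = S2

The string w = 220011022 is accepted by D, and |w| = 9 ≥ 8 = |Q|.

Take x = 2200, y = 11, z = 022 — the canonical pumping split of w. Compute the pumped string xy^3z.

xy^3z = 2200·11·11·11·022 = 2200111111022.
Reading y = 11 takes D from S3 back to S3, so after x·y·y·y the machine is still in S3, and z then leads to the accepting state S2. Hence 2200111111022 ∈ L(D).

2200111111022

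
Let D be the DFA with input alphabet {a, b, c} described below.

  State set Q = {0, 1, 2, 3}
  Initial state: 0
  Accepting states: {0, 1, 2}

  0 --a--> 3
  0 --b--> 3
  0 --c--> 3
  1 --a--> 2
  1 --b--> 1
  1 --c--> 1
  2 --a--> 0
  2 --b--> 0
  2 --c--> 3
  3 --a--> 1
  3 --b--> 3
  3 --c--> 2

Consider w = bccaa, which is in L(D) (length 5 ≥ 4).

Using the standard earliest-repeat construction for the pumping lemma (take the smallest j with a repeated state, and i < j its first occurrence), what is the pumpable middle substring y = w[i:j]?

Run of D on w = b c c a a:
  step 0: 0  (start)
  step 1: 3  (read b: 0→3)
  step 2: 2  (read c: 3→2)
  step 3: 3  (read c: 2→3)   ← first repeat (3 seen earlier)
  step 4: 1  (read a: 3→1)
  step 5: 2  (read a: 1→2)

So i = 1, j = 3, giving x = w[0:1] = b, y = w[1:3] = cc, z = w[3:5] = aa.
Check: |xy| = 3 ≤ 4 and |y| = 2 ≥ 1. Reading y takes D from 3 back to 3, so every xyⁱz is accepted.

cc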